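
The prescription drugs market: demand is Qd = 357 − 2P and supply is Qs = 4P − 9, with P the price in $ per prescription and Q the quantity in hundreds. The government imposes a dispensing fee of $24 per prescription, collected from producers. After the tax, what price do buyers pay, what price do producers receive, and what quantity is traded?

Buyers pay $77; producers receive $53; quantity = 203.

Without the tax, 357 − 2P = 4P − 9 gives 6P = 366, so P* = $61 and Q* = 235.
With the tax collected from producers, supply shifts: Qs = 4(P − 24) − 9.
New equilibrium: buyers pay $77, producers receive $53, Q = 203. (Wedge: Pb − Ps = 24.)
The less price-elastic side of the market bears the larger share of a per-unit tax.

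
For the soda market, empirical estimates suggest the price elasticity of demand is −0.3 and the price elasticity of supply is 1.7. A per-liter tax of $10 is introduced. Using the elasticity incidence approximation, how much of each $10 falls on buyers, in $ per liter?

Buyers bear ≈ $8.5 per liter.

Incidence ratio: buyers' share ≈ εs / (εs + |εd|) = 1.7 / (1.7 + 0.3) = 0.85.
So buyers bear ≈ 0.85 × $10 = $8.5; producers bear $1.5.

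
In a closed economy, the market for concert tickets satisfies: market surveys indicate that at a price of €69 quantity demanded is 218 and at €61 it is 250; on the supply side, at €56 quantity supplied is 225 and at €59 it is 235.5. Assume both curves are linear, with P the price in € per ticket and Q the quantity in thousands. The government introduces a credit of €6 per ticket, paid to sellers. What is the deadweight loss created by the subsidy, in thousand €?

Demand slope: (250 − 218)/(61 − 69) = -4, so Qd = 494 − 4P.
Supply slope: (235.5 − 225)/(59 − 56) = 3.5, so Qs = 3.5P + 29.
Before the subsidy: set 494 − 4P = 3.5P + 29 → P* = €62, Q* = 246.
With a per-unit subsidy paid to sellers, each receives P + 6 per unit sold, so supply becomes Qs = 3.5(P + 6) + 29.
Solving gives Q = 257.2 with buyers paying €59.2 and sellers receiving €65.2 (the €6 wedge).
Quantity rises by |ΔQ| = |246 − 257.2| = 11.2.
DWL = ½ · t · |ΔQ| = ½ · 6 · 11.2 = €33.6.

Deadweight loss = €33.6 thousand.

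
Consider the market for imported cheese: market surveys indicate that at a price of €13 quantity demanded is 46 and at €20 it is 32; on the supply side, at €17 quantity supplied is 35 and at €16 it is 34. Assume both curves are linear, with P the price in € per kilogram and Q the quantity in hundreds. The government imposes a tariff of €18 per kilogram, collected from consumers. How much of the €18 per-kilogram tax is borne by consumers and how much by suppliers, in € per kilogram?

Demand slope: (32 − 46)/(20 − 13) = -2, so Qd = 72 − 2P.
Supply slope: (34 − 35)/(16 − 17) = 1, so Qs = P + 18.
Before the tax: set 72 − 2P = P + 18 → P* = €18, Q* = 36.
With the tax collected from consumers, demand (in seller-price terms) shifts: Qd = 72 − 2(P + 18).
Solving gives Q = 24 with consumers paying €24 and suppliers receiving €6 (the €18 wedge).
Burden on consumers: €6; on suppliers: €12. (They sum to €18.)
The less price-elastic side of the market bears the larger share of a per-unit tax.

Consumers bear €6 per kilogram; suppliers bear €12 per kilogram.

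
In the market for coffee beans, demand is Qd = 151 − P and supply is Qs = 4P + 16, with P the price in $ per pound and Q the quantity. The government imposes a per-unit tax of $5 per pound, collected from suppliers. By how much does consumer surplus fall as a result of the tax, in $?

Consumer surplus falls by $488.

Before the tax: set 151 − P = 4P + 16 → P* = $27, Q* = 124.
With the tax collected from suppliers, supply shifts: Qs = 4(P − 5) + 16.
Solving gives Q = 120 with consumers paying $31 and suppliers receiving $26 (the $5 wedge).
ΔCS is the trapezoid between Q = 120 and Q = 124 of height $4: ½ · (124 + 120) · 4 = $488.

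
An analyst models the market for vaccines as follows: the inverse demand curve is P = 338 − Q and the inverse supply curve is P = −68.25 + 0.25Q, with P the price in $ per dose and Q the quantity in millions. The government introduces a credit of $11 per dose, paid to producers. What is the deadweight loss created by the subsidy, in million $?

Deadweight loss = $48.4 million.

Rewrite in direct form: Qd = 338 − P and Qs = 4P + 273.
Before the subsidy: set 338 − P = 4P + 273 → P* = $13, Q* = 325.
With a per-unit subsidy paid to producers, each receives P + 11 per unit sold, so supply becomes Qs = 4(P + 11) + 273.
Solving gives Q = 333.8 with buyers paying $4.2 and producers receiving $15.2 (the $11 wedge).
Quantity rises by |ΔQ| = |325 − 333.8| = 8.8.
DWL = ½ · t · |ΔQ| = ½ · 11 · 8.8 = $48.4.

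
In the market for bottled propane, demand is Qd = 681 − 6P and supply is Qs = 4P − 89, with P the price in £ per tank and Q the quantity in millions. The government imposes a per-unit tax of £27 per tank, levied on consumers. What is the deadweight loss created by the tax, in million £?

Deadweight loss = £874.8 million.

Without the tax, 681 − 6P = 4P − 89 gives 10P = 770, so P* = £77 and Q* = 219.
With the tax collected from consumers, demand (in seller-price terms) shifts: Qd = 681 − 6(P + 27).
Solving gives Q = 154.2 with consumers paying £87.8 and producers receiving £60.8 (the £27 wedge).
Quantity falls by |ΔQ| = |219 − 154.2| = 64.8.
DWL = ½ · t · |ΔQ| = ½ · 27 · 64.8 = £874.8.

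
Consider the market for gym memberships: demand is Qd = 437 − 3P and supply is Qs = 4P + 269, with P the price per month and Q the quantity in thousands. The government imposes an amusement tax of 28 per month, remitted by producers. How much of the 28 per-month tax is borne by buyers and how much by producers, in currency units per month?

Buyers bear 16 per month; producers bear 12 per month.

Before the tax: set 437 − 3P = 4P + 269 → P* = 24, Q* = 365.
With the tax collected from producers, supply shifts: Qs = 4(P − 28) + 269.
Solving gives Q = 317 with buyers paying 40 and producers receiving 12 (the 28 wedge).
Burden on buyers: 16; on producers: 12. (They sum to 28.)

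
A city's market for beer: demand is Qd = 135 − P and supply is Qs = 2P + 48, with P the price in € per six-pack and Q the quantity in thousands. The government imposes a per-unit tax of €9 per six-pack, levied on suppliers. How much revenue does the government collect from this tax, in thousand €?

Before the tax: set 135 − P = 2P + 48 → P* = €29, Q* = 106.
With the tax collected from suppliers, supply shifts: Qs = 2(P − 9) + 48.
Solving gives Q = 100 with buyers paying €35 and suppliers receiving €26 (the €9 wedge).
Revenue = t · Q = 9 · 100 = €900.

Tax revenue = €900 thousand.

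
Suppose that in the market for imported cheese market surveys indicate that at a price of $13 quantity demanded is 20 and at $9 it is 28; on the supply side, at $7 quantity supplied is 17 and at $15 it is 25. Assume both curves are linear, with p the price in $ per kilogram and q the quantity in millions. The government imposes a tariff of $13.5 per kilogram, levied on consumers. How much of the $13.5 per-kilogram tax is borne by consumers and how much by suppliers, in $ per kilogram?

Demand slope: (28 − 20)/(9 − 13) = -2, so qd = 46 − 2p.
Supply slope: (25 − 17)/(15 − 7) = 1, so qs = p + 10.
Without the tax, 46 − 2p = p + 10 gives 3p = 36, so p* = $12 and q* = 22.
With the tax collected from consumers, demand (in seller-price terms) shifts: qd = 46 − 2(p + 13.5).
New equilibrium: consumers pay $16.5, suppliers receive $3, q = 13. (Wedge: pb − ps = 13.5.)
Burden on consumers: $4.5; on suppliers: $9. (They sum to $13.5.)

Consumers bear $4.5 per kilogram; suppliers bear $9 per kilogram.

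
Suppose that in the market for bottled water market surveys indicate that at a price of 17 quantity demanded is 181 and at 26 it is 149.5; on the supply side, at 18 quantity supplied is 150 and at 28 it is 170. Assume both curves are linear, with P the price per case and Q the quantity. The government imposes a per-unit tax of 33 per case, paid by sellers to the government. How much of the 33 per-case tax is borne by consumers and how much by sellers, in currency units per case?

Demand slope: (149.5 − 181)/(26 − 17) = -3.5, so Qd = 240.5 − 3.5P.
Supply slope: (170 − 150)/(28 − 18) = 2, so Qs = 2P + 114.
Before the tax: set 240.5 − 3.5P = 2P + 114 → P* = 23, Q* = 160.
With the tax collected from sellers, supply shifts: Qs = 2(P − 33) + 114.
Solving gives Q = 118 with consumers paying 35 and sellers receiving 2 (the 33 wedge).
Burden on consumers: 12; on sellers: 21. (They sum to 33.)
The less price-elastic side of the market bears the larger share of a per-unit tax.

Consumers bear 12 per case; sellers bear 21 per case.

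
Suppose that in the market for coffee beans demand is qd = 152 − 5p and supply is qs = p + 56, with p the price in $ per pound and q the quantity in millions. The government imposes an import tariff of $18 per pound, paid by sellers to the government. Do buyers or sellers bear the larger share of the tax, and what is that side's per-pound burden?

Sellers bear the larger share: $15 per pound.

Before the tax: set 152 − 5p = p + 56 → p* = $16, q* = 72.
With the tax collected from sellers, supply shifts: qs = (p − 18) + 56.
Solving gives q = 57 with buyers paying $19 and sellers receiving $1 (the $18 wedge).
Per-pound burden: buyers $3, sellers $15.
Sellers take the larger share because supply is less price-elastic here (demand slope 5 vs supply slope 1).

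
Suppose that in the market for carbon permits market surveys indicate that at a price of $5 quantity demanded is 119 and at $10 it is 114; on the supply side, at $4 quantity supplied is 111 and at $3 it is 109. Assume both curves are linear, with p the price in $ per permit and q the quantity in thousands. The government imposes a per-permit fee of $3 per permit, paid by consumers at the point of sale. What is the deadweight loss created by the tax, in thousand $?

Demand slope: (114 − 119)/(10 − 5) = -1, so qd = 124 − p.
Supply slope: (109 − 111)/(3 − 4) = 2, so qs = 2p + 103.
Without the tax, 124 − p = 2p + 103 gives 3p = 21, so p* = $7 and q* = 117.
With the tax collected from consumers, demand (in seller-price terms) shifts: qd = 124 − (p + 3).
New equilibrium: consumers pay $9, producers receive $6, q = 115. (Wedge: pb − ps = 3.)
Quantity falls by |ΔQ| = |117 − 115| = 2.
DWL = ½ · t · |ΔQ| = ½ · 3 · 2 = $3.

Deadweight loss = $3 thousand.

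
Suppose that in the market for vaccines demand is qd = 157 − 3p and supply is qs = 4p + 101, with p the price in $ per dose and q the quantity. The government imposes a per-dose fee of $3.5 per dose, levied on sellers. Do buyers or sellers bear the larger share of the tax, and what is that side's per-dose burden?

Before the tax: set 157 − 3p = 4p + 101 → p* = $8, q* = 133.
With the tax collected from sellers, supply shifts: qs = 4(p − 3.5) + 101.
New equilibrium: buyers pay $10, sellers receive $6.5, q = 127. (Wedge: pb − ps = 3.5.)
Per-dose burden: buyers $2, sellers $1.5.
Buyers take the larger share because demand is less price-elastic here (demand slope 3 vs supply slope 4).

Buyers bear the larger share: $2 per dose.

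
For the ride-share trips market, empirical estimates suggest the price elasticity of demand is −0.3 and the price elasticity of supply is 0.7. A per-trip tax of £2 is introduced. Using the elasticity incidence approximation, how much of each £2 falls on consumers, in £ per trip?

Consumers bear ≈ £1.4 per trip.

Incidence ratio: consumers' share ≈ εs / (εs + |εd|) = 0.7 / (0.7 + 0.3) = 0.7.
So consumers bear ≈ 0.7 × £2 = £1.4; suppliers bear £0.6.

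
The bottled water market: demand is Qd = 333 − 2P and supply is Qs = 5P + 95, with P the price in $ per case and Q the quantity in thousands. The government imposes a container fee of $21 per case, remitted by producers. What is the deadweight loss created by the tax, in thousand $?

Without the tax, 333 − 2P = 5P + 95 gives 7P = 238, so P* = $34 and Q* = 265.
With the tax collected from producers, supply shifts: Qs = 5(P − 21) + 95.
Solving gives Q = 235 with consumers paying $49 and producers receiving $28 (the $21 wedge).
Quantity falls by |ΔQ| = |265 − 235| = 30.
DWL = ½ · t · |ΔQ| = ½ · 21 · 30 = $315.

Deadweight loss = $315 thousand.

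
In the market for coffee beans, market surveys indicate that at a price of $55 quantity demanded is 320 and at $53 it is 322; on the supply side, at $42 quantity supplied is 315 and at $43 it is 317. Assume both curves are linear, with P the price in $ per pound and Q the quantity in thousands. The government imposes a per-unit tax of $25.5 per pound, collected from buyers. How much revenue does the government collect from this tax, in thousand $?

Demand slope: (322 − 320)/(53 − 55) = -1, so Qd = 375 − P.
Supply slope: (317 − 315)/(43 − 42) = 2, so Qs = 2P + 231.
Before the tax: set 375 − P = 2P + 231 → P* = $48, Q* = 327.
With the tax collected from buyers, demand (in seller-price terms) shifts: Qd = 375 − (P + 25.5).
New equilibrium: buyers pay $65, sellers receive $39.5, Q = 310. (Wedge: Pb − Ps = 25.5.)
Revenue = t · Q = 25.5 · 310 = $7905.

Tax revenue = $7905 thousand.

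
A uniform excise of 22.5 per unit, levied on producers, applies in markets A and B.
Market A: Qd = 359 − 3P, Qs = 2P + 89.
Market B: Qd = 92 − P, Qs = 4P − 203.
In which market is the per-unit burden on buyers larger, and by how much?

Market A: pre-tax P* = 54, Q* = 197; post-tax Q = 170; per-unit burden on buyers = 9.
Market B: pre-tax P* = 59, Q* = 33; post-tax Q = 15; per-unit burden on buyers = 18.
Difference: 9 vs 18 → market B is larger by 9.

Market B, by 9.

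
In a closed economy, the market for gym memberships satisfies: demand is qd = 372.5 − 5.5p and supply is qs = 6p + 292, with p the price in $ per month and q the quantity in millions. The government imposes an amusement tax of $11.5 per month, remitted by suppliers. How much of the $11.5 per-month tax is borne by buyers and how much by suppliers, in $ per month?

Buyers bear $6 per month; suppliers bear $5.5 per month.

Before the tax: set 372.5 − 5.5p = 6p + 292 → p* = $7, q* = 334.
With the tax collected from suppliers, supply shifts: qs = 6(p − 11.5) + 292.
New equilibrium: buyers pay $13, suppliers receive $1.5, q = 301. (Wedge: pb − ps = 11.5.)
Burden on buyers: $6; on suppliers: $5.5. (They sum to $11.5.)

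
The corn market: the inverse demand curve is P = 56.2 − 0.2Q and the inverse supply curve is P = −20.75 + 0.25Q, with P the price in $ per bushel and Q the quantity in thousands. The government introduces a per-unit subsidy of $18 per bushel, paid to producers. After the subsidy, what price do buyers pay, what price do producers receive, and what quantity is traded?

Inverting to Q(P) form: Qd = 281 − 5P; Qs = 4P + 83.
Without the subsidy, 281 − 5P = 4P + 83 gives 9P = 198, so P* = $22 and Q* = 171.
With a per-unit subsidy paid to producers, each receives P + 18 per unit sold, so supply becomes Qs = 4(P + 18) + 83.
New equilibrium: buyers pay $14, producers receive $32, Q = 211. (Wedge: Pb − Ps = −18.)

Buyers pay $14; producers receive $32; quantity = 211.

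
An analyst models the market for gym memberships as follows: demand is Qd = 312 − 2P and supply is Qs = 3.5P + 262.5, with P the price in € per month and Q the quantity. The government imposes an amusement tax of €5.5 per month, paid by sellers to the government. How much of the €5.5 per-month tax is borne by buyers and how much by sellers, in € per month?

Buyers bear €3.5 per month; sellers bear €2 per month.

Before the tax: set 312 − 2P = 3.5P + 262.5 → P* = €9, Q* = 294.
With the tax collected from sellers, supply shifts: Qs = 3.5(P − 5.5) + 262.5.
Solving gives Q = 287 with buyers paying €12.5 and sellers receiving €7 (the €5.5 wedge).
Burden on buyers: €3.5; on sellers: €2. (They sum to €5.5.)
The less price-elastic side of the market bears the larger share of a per-unit tax.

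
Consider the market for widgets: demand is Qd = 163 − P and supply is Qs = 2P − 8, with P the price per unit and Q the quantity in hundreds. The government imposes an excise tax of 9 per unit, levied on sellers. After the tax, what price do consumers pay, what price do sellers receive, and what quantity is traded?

Without the tax, 163 − P = 2P − 8 gives 3P = 171, so P* = 57 and Q* = 106.
With the tax collected from sellers, supply shifts: Qs = 2(P − 9) − 8.
Solving gives Q = 100 with consumers paying 63 and sellers receiving 54 (the 9 wedge).

Consumers pay 63; sellers receive 54; quantity = 100.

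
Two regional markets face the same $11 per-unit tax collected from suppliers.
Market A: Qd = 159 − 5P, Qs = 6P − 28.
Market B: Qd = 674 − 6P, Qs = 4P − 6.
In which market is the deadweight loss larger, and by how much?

Market A: pre-tax P* = $17, Q* = 74; post-tax Q = 44; deadweight loss = $165.
Market B: pre-tax P* = $68, Q* = 266; post-tax Q = 239.6; deadweight loss = $145.2.
Difference: $165 vs $145.2 → market A is larger by $19.8.

Market A, by $19.8.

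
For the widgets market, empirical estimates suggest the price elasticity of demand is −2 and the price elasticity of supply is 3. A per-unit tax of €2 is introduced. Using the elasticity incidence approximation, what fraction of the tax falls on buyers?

Incidence ratio: buyers' share ≈ εs / (εs + |εd|) = 3 / (3 + 2) = 0.6.
Supply is the more elastic side, so buyers bear the larger share.

Buyers' share ≈ 0.6.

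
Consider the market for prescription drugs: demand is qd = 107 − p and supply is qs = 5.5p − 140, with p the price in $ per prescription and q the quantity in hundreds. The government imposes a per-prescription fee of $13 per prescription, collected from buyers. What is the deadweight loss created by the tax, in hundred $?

Before the tax: set 107 − p = 5.5p − 140 → p* = $38, q* = 69.
With the tax collected from buyers, demand (in seller-price terms) shifts: qd = 107 − (p + 13).
Solving gives q = 58 with buyers paying $49 and producers receiving $36 (the $13 wedge).
Quantity falls by |ΔQ| = |69 − 58| = 11.
DWL = ½ · t · |ΔQ| = ½ · 13 · 11 = $71.5.

Deadweight loss = $71.5 hundred.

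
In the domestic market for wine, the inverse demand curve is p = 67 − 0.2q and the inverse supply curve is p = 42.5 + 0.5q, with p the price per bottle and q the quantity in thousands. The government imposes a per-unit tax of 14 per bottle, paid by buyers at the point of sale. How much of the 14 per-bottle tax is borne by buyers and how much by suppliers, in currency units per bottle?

Inverting to q(p) form: qd = 335 − 5p; qs = 2p − 85.
Before the tax: set 335 − 5p = 2p − 85 → p* = 60, q* = 35.
With the tax collected from buyers, demand (in seller-price terms) shifts: qd = 335 − 5(p + 14).
New equilibrium: buyers pay 64, suppliers receive 50, q = 15. (Wedge: pb − ps = 14.)
Burden on buyers: 4; on suppliers: 10. (They sum to 14.)
The less price-elastic side of the market bears the larger share of a per-unit tax.

Buyers bear 4 per bottle; suppliers bear 10 per bottle.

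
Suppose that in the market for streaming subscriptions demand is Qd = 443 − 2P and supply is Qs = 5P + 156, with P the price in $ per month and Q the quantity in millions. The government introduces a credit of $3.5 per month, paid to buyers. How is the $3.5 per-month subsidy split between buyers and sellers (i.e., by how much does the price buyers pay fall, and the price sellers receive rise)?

Before the subsidy: set 443 − 2P = 5P + 156 → P* = $41, Q* = 361.
With a per-unit subsidy paid to buyers, each effectively pays P − 3.5, so demand becomes Qd = 443 − 2(P − 3.5).
Solving gives Q = 366 with buyers paying $38.5 and sellers receiving $42 (the $3.5 wedge).
Gain to buyers: $2.5; to sellers: $1. (They sum to $3.5.)

Buyers gain $2.5 per month; sellers gain $1 per month.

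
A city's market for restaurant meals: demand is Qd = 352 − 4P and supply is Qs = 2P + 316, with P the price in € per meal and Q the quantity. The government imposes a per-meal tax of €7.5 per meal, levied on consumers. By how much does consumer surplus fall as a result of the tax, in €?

Before the tax: set 352 − 4P = 2P + 316 → P* = €6, Q* = 328.
With the tax collected from consumers, demand (in seller-price terms) shifts: Qd = 352 − 4(P + 7.5).
Solving gives Q = 318 with consumers paying €8.5 and suppliers receiving €1 (the €7.5 wedge).
ΔCS is the trapezoid between Q = 318 and Q = 328 of height €2.5: ½ · (328 + 318) · 2.5 = €807.5.

Consumer surplus falls by €807.5.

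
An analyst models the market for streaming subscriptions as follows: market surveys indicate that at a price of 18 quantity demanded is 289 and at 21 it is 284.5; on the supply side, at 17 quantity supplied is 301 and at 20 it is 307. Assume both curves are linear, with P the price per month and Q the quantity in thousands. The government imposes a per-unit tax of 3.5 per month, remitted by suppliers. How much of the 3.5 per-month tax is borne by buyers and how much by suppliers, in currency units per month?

Demand slope: (284.5 − 289)/(21 − 18) = -1.5, so Qd = 316 − 1.5P.
Supply slope: (307 − 301)/(20 − 17) = 2, so Qs = 2P + 267.
Before the tax: set 316 − 1.5P = 2P + 267 → P* = 14, Q* = 295.
With the tax collected from suppliers, supply shifts: Qs = 2(P − 3.5) + 267.
Solving gives Q = 292 with buyers paying 16 and suppliers receiving 12.5 (the 3.5 wedge).
Burden on buyers: 2; on suppliers: 1.5. (They sum to 3.5.)
The less price-elastic side of the market bears the larger share of a per-unit tax.

Buyers bear 2 per month; suppliers bear 1.5 per month.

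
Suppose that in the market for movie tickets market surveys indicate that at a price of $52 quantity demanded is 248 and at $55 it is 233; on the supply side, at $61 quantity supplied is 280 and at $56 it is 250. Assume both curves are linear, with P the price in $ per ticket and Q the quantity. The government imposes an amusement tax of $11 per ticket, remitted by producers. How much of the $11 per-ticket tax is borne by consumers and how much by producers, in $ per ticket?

Demand slope: (233 − 248)/(55 − 52) = -5, so Qd = 508 − 5P.
Supply slope: (250 − 280)/(56 − 61) = 6, so Qs = 6P − 86.
Before the tax: set 508 − 5P = 6P − 86 → P* = $54, Q* = 238.
With the tax collected from producers, supply shifts: Qs = 6(P − 11) − 86.
Solving gives Q = 208 with consumers paying $60 and producers receiving $49 (the $11 wedge).
Burden on consumers: $6; on producers: $5. (They sum to $11.)

Consumers bear $6 per ticket; producers bear $5 per ticket.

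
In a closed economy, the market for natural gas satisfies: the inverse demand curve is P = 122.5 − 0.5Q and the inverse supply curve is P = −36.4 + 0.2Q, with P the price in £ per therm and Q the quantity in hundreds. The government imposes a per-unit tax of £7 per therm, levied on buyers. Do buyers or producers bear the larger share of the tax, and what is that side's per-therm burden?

Inverting to Q(P) form: Qd = 245 − 2P; Qs = 5P + 182.
Without the tax, 245 − 2P = 5P + 182 gives 7P = 63, so P* = £9 and Q* = 227.
With the tax collected from buyers, demand (in seller-price terms) shifts: Qd = 245 − 2(P + 7).
New equilibrium: buyers pay £14, producers receive £7, Q = 217. (Wedge: Pb − Ps = 7.)
Per-therm burden: buyers £5, producers £2.
Buyers take the larger share because demand is less price-elastic here (demand slope 2 vs supply slope 5).
The less price-elastic side of the market bears the larger share of a per-unit tax.

Buyers bear the larger share: £5 per therm.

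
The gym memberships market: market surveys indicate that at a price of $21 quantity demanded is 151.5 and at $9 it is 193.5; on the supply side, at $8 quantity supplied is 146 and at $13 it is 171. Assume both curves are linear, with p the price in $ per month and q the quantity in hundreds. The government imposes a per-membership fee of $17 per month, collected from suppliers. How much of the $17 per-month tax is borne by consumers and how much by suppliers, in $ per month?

Demand slope: (193.5 − 151.5)/(9 − 21) = -3.5, so qd = 225 − 3.5p.
Supply slope: (171 − 146)/(13 − 8) = 5, so qs = 5p + 106.
Before the tax: set 225 − 3.5p = 5p + 106 → p* = $14, q* = 176.
With the tax collected from suppliers, supply shifts: qs = 5(p − 17) + 106.
Solving gives q = 141 with consumers paying $24 and suppliers receiving $7 (the $17 wedge).
Burden on consumers: $10; on suppliers: $7. (They sum to $17.)
The less price-elastic side of the market bears the larger share of a per-unit tax.

Consumers bear $10 per month; suppliers bear $7 per month.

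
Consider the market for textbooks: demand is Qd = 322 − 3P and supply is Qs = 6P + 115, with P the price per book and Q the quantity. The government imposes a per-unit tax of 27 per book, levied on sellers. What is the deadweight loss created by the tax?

Before the tax: set 322 − 3P = 6P + 115 → P* = 23, Q* = 253.
With the tax collected from sellers, supply shifts: Qs = 6(P − 27) + 115.
New equilibrium: consumers pay 41, sellers receive 14, Q = 199. (Wedge: Pb − Ps = 27.)
Quantity falls by |ΔQ| = |253 − 199| = 54.
DWL = ½ · t · |ΔQ| = ½ · 27 · 54 = 729.

Deadweight loss = 729.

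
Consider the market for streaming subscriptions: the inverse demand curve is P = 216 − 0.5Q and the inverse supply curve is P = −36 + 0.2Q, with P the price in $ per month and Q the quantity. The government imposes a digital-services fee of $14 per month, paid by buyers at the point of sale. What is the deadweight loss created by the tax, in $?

Deadweight loss = $140.

Rewrite in direct form: Qd = 432 − 2P and Qs = 5P + 180.
Without the tax, 432 − 2P = 5P + 180 gives 7P = 252, so P* = $36 and Q* = 360.
With the tax collected from buyers, demand (in seller-price terms) shifts: Qd = 432 − 2(P + 14).
New equilibrium: buyers pay $46, producers receive $32, Q = 340. (Wedge: Pb − Ps = 14.)
Quantity falls by |ΔQ| = |360 − 340| = 20.
DWL = ½ · t · |ΔQ| = ½ · 14 · 20 = $140.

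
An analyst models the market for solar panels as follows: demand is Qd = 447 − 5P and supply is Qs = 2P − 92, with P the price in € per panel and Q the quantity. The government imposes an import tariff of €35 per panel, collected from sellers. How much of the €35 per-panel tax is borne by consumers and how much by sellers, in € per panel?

Before the tax: set 447 − 5P = 2P − 92 → P* = €77, Q* = 62.
With the tax collected from sellers, supply shifts: Qs = 2(P − 35) − 92.
Solving gives Q = 12 with consumers paying €87 and sellers receiving €52 (the €35 wedge).
Burden on consumers: €10; on sellers: €25. (They sum to €35.)
The less price-elastic side of the market bears the larger share of a per-unit tax.

Consumers bear €10 per panel; sellers bear €25 per panel.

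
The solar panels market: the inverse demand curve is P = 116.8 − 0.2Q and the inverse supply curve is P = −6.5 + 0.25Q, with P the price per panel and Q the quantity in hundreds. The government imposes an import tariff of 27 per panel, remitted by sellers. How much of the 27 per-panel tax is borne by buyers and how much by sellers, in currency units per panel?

Rewrite in direct form: Qd = 584 − 5P and Qs = 4P + 26.
Without the tax, 584 − 5P = 4P + 26 gives 9P = 558, so P* = 62 and Q* = 274.
With the tax collected from sellers, supply shifts: Qs = 4(P − 27) + 26.
Solving gives Q = 214 with buyers paying 74 and sellers receiving 47 (the 27 wedge).
Burden on buyers: 12; on sellers: 15. (They sum to 27.)

Buyers bear 12 per panel; sellers bear 15 per panel.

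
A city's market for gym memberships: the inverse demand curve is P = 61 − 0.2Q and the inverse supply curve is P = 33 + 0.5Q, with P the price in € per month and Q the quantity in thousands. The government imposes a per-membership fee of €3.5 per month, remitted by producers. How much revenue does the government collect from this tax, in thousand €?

Tax revenue = €122.5 thousand.

Inverting to Q(P) form: Qd = 305 − 5P; Qs = 2P − 66.
Before the tax: set 305 − 5P = 2P − 66 → P* = €53, Q* = 40.
With the tax collected from producers, supply shifts: Qs = 2(P − 3.5) − 66.
New equilibrium: consumers pay €54, producers receive €50.5, Q = 35. (Wedge: Pb − Ps = 3.5.)
Revenue = t · Q = 3.5 · 35 = €122.5.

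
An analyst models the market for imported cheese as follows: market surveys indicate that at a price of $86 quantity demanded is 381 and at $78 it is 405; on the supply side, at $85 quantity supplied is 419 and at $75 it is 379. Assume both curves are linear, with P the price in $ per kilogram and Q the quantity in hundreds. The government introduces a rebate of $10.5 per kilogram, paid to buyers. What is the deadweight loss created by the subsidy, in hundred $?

Demand slope: (405 − 381)/(78 − 86) = -3, so Qd = 639 − 3P.
Supply slope: (379 − 419)/(75 − 85) = 4, so Qs = 4P + 79.
Without the subsidy, 639 − 3P = 4P + 79 gives 7P = 560, so P* = $80 and Q* = 399.
With a per-unit subsidy paid to buyers, each effectively pays P − 10.5, so demand becomes Qd = 639 − 3(P − 10.5).
Solving gives Q = 417 with buyers paying $74 and producers receiving $84.5 (the $10.5 wedge).
Quantity rises by |ΔQ| = |399 − 417| = 18.
DWL = ½ · t · |ΔQ| = ½ · 10.5 · 18 = $94.5.

Deadweight loss = $94.5 hundred.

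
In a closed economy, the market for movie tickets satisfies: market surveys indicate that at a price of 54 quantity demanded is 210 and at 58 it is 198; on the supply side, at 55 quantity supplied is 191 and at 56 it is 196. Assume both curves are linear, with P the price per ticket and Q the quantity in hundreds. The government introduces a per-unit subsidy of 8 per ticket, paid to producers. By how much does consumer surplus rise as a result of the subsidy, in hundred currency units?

Demand slope: (198 − 210)/(58 − 54) = -3, so Qd = 372 − 3P.
Supply slope: (196 − 191)/(56 − 55) = 5, so Qs = 5P − 84.
Before the subsidy: set 372 − 3P = 5P − 84 → P* = 57, Q* = 201.
With a per-unit subsidy paid to producers, each receives P + 8 per unit sold, so supply becomes Qs = 5(P + 8) − 84.
New equilibrium: buyers pay 52, producers receive 60, Q = 216. (Wedge: Pb − Ps = −8.)
ΔCS is the trapezoid between Q = 216 and Q = 201 of height 5: ½ · (201 + 216) · 5 = 1042.5.

Consumer surplus rises by 1042.5 hundred.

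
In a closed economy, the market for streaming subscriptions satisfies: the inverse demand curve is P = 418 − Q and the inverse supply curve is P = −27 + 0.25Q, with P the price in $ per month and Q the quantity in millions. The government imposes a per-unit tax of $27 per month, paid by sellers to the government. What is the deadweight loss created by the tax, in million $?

Rewrite in direct form: Qd = 418 − P and Qs = 4P + 108.
Before the tax: set 418 − P = 4P + 108 → P* = $62, Q* = 356.
With the tax collected from sellers, supply shifts: Qs = 4(P − 27) + 108.
New equilibrium: buyers pay $83.6, sellers receive $56.6, Q = 334.4. (Wedge: Pb − Ps = 27.)
Quantity falls by |ΔQ| = |356 − 334.4| = 21.6.
DWL = ½ · t · |ΔQ| = ½ · 27 · 21.6 = $291.6.

Deadweight loss = $291.6 million.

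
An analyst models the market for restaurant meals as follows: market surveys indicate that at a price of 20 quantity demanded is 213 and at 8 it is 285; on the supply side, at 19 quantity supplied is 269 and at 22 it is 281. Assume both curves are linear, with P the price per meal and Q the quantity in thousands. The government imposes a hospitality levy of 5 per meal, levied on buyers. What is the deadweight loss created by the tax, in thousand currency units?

Demand slope: (285 − 213)/(8 − 20) = -6, so Qd = 333 − 6P.
Supply slope: (281 − 269)/(22 − 19) = 4, so Qs = 4P + 193.
Before the tax: set 333 − 6P = 4P + 193 → P* = 14, Q* = 249.
With the tax collected from buyers, demand (in seller-price terms) shifts: Qd = 333 − 6(P + 5).
New equilibrium: buyers pay 16, suppliers receive 11, Q = 237. (Wedge: Pb − Ps = 5.)
Quantity falls by |ΔQ| = |249 − 237| = 12.
DWL = ½ · t · |ΔQ| = ½ · 5 · 12 = 30.

Deadweight loss = 30 thousand.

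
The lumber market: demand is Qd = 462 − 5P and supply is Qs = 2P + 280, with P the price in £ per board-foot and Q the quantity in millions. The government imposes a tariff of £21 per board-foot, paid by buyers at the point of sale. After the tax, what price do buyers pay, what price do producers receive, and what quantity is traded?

Buyers pay £32; producers receive £11; quantity = 302.

Without the tax, 462 − 5P = 2P + 280 gives 7P = 182, so P* = £26 and Q* = 332.
With the tax collected from buyers, demand (in seller-price terms) shifts: Qd = 462 − 5(P + 21).
New equilibrium: buyers pay £32, producers receive £11, Q = 302. (Wedge: Pb − Ps = 21.)
The less price-elastic side of the market bears the larger share of a per-unit tax.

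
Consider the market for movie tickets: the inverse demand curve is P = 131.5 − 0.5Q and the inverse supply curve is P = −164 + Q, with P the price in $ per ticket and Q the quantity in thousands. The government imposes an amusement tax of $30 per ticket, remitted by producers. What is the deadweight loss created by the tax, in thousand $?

Inverting to Q(P) form: Qd = 263 − 2P; Qs = P + 164.
Without the tax, 263 − 2P = P + 164 gives 3P = 99, so P* = $33 and Q* = 197.
With the tax collected from producers, supply shifts: Qs = (P − 30) + 164.
New equilibrium: buyers pay $43, producers receive $13, Q = 177. (Wedge: Pb − Ps = 30.)
Quantity falls by |ΔQ| = |197 − 177| = 20.
DWL = ½ · t · |ΔQ| = ½ · 30 · 20 = $300.

Deadweight loss = $300 thousand.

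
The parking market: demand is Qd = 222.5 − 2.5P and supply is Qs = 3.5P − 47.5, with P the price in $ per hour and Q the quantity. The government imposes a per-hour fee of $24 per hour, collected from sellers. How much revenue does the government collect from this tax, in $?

Tax revenue = $1800.

Before the tax: set 222.5 − 2.5P = 3.5P − 47.5 → P* = $45, Q* = 110.
With the tax collected from sellers, supply shifts: Qs = 3.5(P − 24) − 47.5.
New equilibrium: consumers pay $59, sellers receive $35, Q = 75. (Wedge: Pb − Ps = 24.)
Revenue = t · Q = 24 · 75 = $1800.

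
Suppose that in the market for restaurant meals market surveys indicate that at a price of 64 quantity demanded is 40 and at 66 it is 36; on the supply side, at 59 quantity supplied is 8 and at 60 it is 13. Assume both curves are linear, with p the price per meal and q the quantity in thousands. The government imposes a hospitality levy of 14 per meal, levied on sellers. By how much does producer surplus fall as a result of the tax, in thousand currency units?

Demand slope: (36 − 40)/(66 − 64) = -2, so qd = 168 − 2p.
Supply slope: (13 − 8)/(60 − 59) = 5, so qs = 5p − 287.
Before the tax: set 168 − 2p = 5p − 287 → p* = 65, q* = 38.
With the tax collected from sellers, supply shifts: qs = 5(p − 14) − 287.
New equilibrium: buyers pay 75, sellers receive 61, q = 18. (Wedge: pb − ps = 14.)
ΔPS is the trapezoid between Q = 18 and Q = 38 of height 4: ½ · (38 + 18) · 4 = 112.

Producer surplus falls by 112 thousand.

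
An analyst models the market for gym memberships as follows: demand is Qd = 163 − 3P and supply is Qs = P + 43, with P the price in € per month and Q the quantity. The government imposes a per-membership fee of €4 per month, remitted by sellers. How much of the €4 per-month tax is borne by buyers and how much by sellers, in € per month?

Buyers bear €1 per month; sellers bear €3 per month.

Without the tax, 163 − 3P = P + 43 gives 4P = 120, so P* = €30 and Q* = 73.
With the tax collected from sellers, supply shifts: Qs = (P − 4) + 43.
Solving gives Q = 70 with buyers paying €31 and sellers receiving €27 (the €4 wedge).
Burden on buyers: €1; on sellers: €3. (They sum to €4.)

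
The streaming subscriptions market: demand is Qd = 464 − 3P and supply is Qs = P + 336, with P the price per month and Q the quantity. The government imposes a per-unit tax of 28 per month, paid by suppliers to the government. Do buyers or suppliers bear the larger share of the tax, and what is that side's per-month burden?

Without the tax, 464 − 3P = P + 336 gives 4P = 128, so P* = 32 and Q* = 368.
With the tax collected from suppliers, supply shifts: Qs = (P − 28) + 336.
New equilibrium: buyers pay 39, suppliers receive 11, Q = 347. (Wedge: Pb − Ps = 28.)
Per-month burden: buyers 7, suppliers 21.
Suppliers take the larger share because supply is less price-elastic here (demand slope 3 vs supply slope 1).

Suppliers bear the larger share: 21 per month.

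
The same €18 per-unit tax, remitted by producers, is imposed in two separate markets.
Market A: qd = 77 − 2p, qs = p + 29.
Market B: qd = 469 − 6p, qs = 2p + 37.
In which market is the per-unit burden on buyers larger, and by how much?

Market A: pre-tax p* = €16, q* = 45; post-tax q = 33; per-unit burden on buyers = €6.
Market B: pre-tax p* = €54, q* = 145; post-tax q = 118; per-unit burden on buyers = €4.5.
Difference: €6 vs €4.5 → market A is larger by €1.5.

Market A, by €1.5.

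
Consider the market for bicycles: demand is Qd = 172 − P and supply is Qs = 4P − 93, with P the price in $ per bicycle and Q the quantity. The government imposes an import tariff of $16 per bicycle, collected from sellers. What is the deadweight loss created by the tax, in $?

Deadweight loss = $102.4.

Without the tax, 172 − P = 4P − 93 gives 5P = 265, so P* = $53 and Q* = 119.
With the tax collected from sellers, supply shifts: Qs = 4(P − 16) − 93.
New equilibrium: buyers pay $65.8, sellers receive $49.8, Q = 106.2. (Wedge: Pb − Ps = 16.)
Quantity falls by |ΔQ| = |119 − 106.2| = 12.8.
DWL = ½ · t · |ΔQ| = ½ · 16 · 12.8 = $102.4.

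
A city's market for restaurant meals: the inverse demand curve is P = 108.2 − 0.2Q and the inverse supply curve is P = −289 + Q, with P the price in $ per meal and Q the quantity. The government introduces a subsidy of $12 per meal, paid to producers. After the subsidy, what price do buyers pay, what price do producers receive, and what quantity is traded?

Buyers pay $40; producers receive $52; quantity = 341.

Rewrite in direct form: Qd = 541 − 5P and Qs = P + 289.
Before the subsidy: set 541 − 5P = P + 289 → P* = $42, Q* = 331.
With a per-unit subsidy paid to producers, each receives P + 12 per unit sold, so supply becomes Qs = (P + 12) + 289.
New equilibrium: buyers pay $40, producers receive $52, Q = 341. (Wedge: Pb − Ps = −12.)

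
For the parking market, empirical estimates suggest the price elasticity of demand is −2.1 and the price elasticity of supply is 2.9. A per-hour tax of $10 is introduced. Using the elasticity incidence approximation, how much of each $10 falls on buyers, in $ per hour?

Buyers bear ≈ $5.8 per hour.

Incidence ratio: buyers' share ≈ εs / (εs + |εd|) = 2.9 / (2.9 + 2.1) = 0.58.
So buyers bear ≈ 0.58 × $10 = $5.8; sellers bear $4.2.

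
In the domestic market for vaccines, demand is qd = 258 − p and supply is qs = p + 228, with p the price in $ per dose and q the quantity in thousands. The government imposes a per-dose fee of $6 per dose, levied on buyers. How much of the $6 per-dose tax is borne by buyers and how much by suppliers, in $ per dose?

Before the tax: set 258 − p = p + 228 → p* = $15, q* = 243.
With the tax collected from buyers, demand (in seller-price terms) shifts: qd = 258 − (p + 6).
Solving gives q = 240 with buyers paying $18 and suppliers receiving $12 (the $6 wedge).
Burden on buyers: $3; on suppliers: $3. (They sum to $6.)
The less price-elastic side of the market bears the larger share of a per-unit tax.

Buyers bear $3 per dose; suppliers bear $3 per dose.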